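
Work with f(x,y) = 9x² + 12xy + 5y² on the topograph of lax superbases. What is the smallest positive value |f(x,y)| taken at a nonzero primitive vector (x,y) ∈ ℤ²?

translate: b→-6 (≡12 mod 18), so (9,12,5)→(9,-6,2)
flip: (9,-6,2)→(2,6,9)
translate: b→2 (≡6 mod 4), so (2,6,9)→(2,2,5)
reduced (well bottom): (2,2,5) with a≤c, −a<b≤a
well minimum = a = 2

2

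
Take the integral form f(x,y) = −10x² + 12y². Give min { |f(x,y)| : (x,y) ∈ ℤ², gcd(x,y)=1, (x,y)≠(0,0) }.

descent: ρ → (12,0,-10)
descent: ρ → (-10,20,2)  [lands on river]
river: ρ → (2,20,-10)
closes: descent 2, river 2
min |a| on river = 2

2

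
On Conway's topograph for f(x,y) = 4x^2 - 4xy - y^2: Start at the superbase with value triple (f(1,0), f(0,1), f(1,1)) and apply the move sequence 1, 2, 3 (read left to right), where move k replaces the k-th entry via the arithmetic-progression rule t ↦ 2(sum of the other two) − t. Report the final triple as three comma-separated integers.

start (4,-1,-1) = (f(1,0),f(0,1),f(1,1))
replace slot 1: 2·((-1)+(-1)) − 4 = -8 → (-8,-1,-1)
replace slot 2: 2·((-8)+(-1)) − (-1) = -17 → (-8,-17,-1)
replace slot 3: 2·((-8)+(-17)) − (-1) = -49 → (-8,-17,-49)

-8,-17,-49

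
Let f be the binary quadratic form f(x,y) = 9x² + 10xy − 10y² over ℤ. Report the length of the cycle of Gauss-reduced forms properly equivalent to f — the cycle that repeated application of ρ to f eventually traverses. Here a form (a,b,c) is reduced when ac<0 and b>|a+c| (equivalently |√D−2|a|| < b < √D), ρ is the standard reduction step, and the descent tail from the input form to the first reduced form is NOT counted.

D = 460, ⌊√D⌋ = 21
river: ρ → (-10,10,9)
river: ρ → (9,8,-11)
river: ρ → (-11,14,6)
river: ρ → (6,10,-15)
river: ρ → (-15,20,1)
river: ρ → (1,20,-15)
river: ρ → (-15,10,6)
river: ρ → (6,14,-11)
river: ρ → (-11,8,9)
river: ρ → (9,10,-10)
ρ-cycle length = 10 (tail of 0 descent steps not counted)

10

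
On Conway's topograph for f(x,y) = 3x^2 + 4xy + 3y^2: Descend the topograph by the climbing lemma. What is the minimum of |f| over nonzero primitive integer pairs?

translate: b→-2 (≡4 mod 6), so (3,4,3)→(3,-2,2)
flip: (3,-2,2)→(2,2,3)
reduced (well bottom): (2,2,3) with a≤c, −a<b≤a
well minimum = a = 2

2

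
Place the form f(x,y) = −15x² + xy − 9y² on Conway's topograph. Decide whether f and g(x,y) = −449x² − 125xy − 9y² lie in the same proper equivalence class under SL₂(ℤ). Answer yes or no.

D₁ = -539, D₂ = -539
f is negative-definite; reduce −f:
−f: flip: (15,-1,9)→(9,1,15)
−f: reduced (well bottom): (9,1,15) with a≤c, −a<b≤a
flip sign back: reduced form of f is (-9,-1,-15)
g is negative-definite; reduce −g:
−g: flip: (449,125,9)→(9,-125,449)
−g: translate: b→1 (≡-125 mod 18), so (9,-125,449)→(9,1,15)
−g: reduced (well bottom): (9,1,15) with a≤c, −a<b≤a
flip sign back: reduced form of g is (-9,-1,-15)
reduced forms (-9, -1, -15) vs (-9, -1, -15) ⇒ equivalent

yes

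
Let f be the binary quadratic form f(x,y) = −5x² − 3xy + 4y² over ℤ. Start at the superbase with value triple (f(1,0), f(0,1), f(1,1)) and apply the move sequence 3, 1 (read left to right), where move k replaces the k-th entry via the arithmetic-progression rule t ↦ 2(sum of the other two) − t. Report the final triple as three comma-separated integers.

start (-5,4,-4) = (f(1,0),f(0,1),f(1,1))
replace slot 3: 2·((-5)+4) − (-4) = 2 → (-5,4,2)
replace slot 1: 2·(4+2) − (-5) = 17 → (17,4,2)

17,4,2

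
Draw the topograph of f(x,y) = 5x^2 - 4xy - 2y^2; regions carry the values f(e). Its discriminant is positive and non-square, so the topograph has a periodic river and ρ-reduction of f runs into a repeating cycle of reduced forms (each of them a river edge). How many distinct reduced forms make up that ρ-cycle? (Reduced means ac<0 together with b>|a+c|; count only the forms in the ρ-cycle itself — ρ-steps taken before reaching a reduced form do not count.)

D = 56, ⌊√D⌋ = 7
descent: ρ → (-2,4,5)  [lands on river]
river: ρ → (5,6,-1)
river: ρ → (-1,6,5)
river: ρ → (5,4,-2)
ρ-cycle length = 4 (tail of 1 descent step not counted)

4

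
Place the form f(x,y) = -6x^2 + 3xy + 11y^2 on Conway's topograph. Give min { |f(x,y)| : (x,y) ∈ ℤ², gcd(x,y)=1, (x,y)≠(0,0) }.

descent: ρ → (11,-3,-6)
descent: ρ → (-6,15,2)  [lands on river]
river: ρ → (2,13,-13)
river: ρ → (-13,13,2)
river: ρ → (2,15,-6)
river: ρ → (-6,9,8)
river: ρ → (8,7,-7)
river: ρ → (-7,7,8)
river: ρ → (8,9,-6)
closes: descent 2, river 8
min |a| on river = 2

2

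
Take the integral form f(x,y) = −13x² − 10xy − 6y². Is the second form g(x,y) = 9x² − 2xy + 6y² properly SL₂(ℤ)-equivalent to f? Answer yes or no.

D₁ = -212, D₂ = -212
f is negative-definite; reduce −f:
−f: flip: (13,10,6)→(6,-10,13)
−f: translate: b→2 (≡-10 mod 12), so (6,-10,13)→(6,2,9)
−f: reduced (well bottom): (6,2,9) with a≤c, −a<b≤a
flip sign back: reduced form of f is (-6,-2,-9)
g: flip: (9,-2,6)→(6,2,9)
g: reduced (well bottom): (6,2,9) with a≤c, −a<b≤a
reduced forms (-6, -2, -9) vs (6, 2, 9) ⇒ inequivalent

no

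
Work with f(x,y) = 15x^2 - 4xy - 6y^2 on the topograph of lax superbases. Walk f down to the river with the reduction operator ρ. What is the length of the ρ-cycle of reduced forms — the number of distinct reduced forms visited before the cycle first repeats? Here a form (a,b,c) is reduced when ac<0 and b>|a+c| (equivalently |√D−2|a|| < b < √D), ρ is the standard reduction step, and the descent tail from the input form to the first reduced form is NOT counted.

D = 376, ⌊√D⌋ = 19
descent: ρ → (-6,16,5)  [lands on river]
river: ρ → (5,14,-9)
river: ρ → (-9,4,10)
river: ρ → (10,16,-3)
river: ρ → (-3,14,15)
river: ρ → (15,16,-2)
river: ρ → (-2,16,15)
river: ρ → (15,14,-3)
river: ρ → (-3,16,10)
river: ρ → (10,4,-9)
river: ρ → (-9,14,5)
river: ρ → (5,16,-6)
river: ρ → (-6,8,13)
river: ρ → (13,18,-1)
river: ρ → (-1,18,13)
river: ρ → (13,8,-6)
ρ-cycle length = 16 (tail of 1 descent step not counted)

16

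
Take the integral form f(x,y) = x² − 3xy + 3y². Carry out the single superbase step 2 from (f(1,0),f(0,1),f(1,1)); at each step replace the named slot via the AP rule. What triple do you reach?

start (1,3,1) = (f(1,0),f(0,1),f(1,1))
replace slot 2: 2·(1+1) − 3 = 1 → (1,1,1)

1,1,1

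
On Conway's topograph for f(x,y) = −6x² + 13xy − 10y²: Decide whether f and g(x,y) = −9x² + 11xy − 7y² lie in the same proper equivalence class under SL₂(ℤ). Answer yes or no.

D₁ = -71, D₂ = -131
discriminants differ ⇒ not SL₂(ℤ)-equivalent

no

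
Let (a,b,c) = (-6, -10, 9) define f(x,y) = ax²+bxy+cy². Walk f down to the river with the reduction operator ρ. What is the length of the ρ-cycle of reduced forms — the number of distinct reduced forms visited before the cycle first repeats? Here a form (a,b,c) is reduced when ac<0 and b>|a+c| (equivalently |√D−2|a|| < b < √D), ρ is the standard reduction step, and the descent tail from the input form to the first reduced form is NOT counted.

D = 316, ⌊√D⌋ = 17
descent: ρ → (9,10,-6)  [lands on river]
river: ρ → (-6,14,5)
river: ρ → (5,16,-3)
river: ρ → (-3,14,10)
river: ρ → (10,6,-7)
river: ρ → (-7,8,9)
ρ-cycle length = 6 (tail of 1 descent step not counted)

6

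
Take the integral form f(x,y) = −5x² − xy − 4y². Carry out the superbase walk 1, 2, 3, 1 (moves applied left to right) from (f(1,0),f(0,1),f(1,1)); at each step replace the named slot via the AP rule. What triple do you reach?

start (-5,-4,-10) = (f(1,0),f(0,1),f(1,1))
replace slot 1: 2·((-4)+(-10)) − (-5) = -23 → (-23,-4,-10)
replace slot 2: 2·((-23)+(-10)) − (-4) = -62 → (-23,-62,-10)
replace slot 3: 2·((-23)+(-62)) − (-10) = -160 → (-23,-62,-160)
replace slot 1: 2·((-62)+(-160)) − (-23) = -421 → (-421,-62,-160)

-421,-62,-160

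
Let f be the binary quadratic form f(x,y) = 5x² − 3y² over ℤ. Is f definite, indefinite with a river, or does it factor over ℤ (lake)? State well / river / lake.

D = b²−4ac = 0² − 4·5·(-3) = 60
D > 0 non-square ⇒ indefinite ⇒ periodic river

river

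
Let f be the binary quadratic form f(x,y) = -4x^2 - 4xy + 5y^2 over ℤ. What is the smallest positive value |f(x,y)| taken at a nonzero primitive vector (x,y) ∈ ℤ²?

descent: ρ → (5,4,-4)  [lands on river]
river: ρ → (-4,4,5)
river: ρ → (5,6,-3)
river: ρ → (-3,6,5)
closes: descent 1, river 4
min |a| on river = 3

3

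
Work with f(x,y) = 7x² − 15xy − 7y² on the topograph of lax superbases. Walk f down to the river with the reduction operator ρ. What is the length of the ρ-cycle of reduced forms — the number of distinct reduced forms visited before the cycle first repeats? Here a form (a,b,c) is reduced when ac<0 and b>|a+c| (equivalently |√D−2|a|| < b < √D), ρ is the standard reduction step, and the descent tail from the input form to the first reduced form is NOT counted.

D = 421, ⌊√D⌋ = 20
descent: ρ → (-7,15,7)  [lands on river]
river: ρ → (7,13,-9)
river: ρ → (-9,5,11)
river: ρ → (11,17,-3)
river: ρ → (-3,19,5)
river: ρ → (5,11,-15)
river: ρ → (-15,19,1)
river: ρ → (1,19,-15)
river: ρ → (-15,11,5)
river: ρ → (5,19,-3)
river: ρ → (-3,17,11)
river: ρ → (11,5,-9)
river: ρ → (-9,13,7)
river: ρ → (7,15,-7)
river: ρ → (-7,13,9)
river: ρ → (9,5,-11)
river: ρ → (-11,17,3)
river: ρ → (3,19,-5)
river: ρ → (-5,11,15)
river: ρ → (15,19,-1)
river: ρ → (-1,19,15)
river: ρ → (15,11,-5)
river: ρ → (-5,19,3)
river: ρ → (3,17,-11)
river: ρ → (-11,5,9)
river: ρ → (9,13,-7)
ρ-cycle length = 26 (tail of 1 descent step not counted)

26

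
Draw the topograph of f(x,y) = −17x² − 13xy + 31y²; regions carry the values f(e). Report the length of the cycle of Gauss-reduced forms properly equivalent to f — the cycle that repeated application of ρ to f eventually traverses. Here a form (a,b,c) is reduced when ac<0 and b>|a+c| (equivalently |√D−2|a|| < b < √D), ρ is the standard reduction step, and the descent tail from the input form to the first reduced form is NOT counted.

D = 2277, ⌊√D⌋ = 47
descent: ρ → (31,13,-17)
descent: ρ → (-17,21,27)  [lands on river]
river: ρ → (27,33,-11)
river: ρ → (-11,33,27)
river: ρ → (27,21,-17)
river: ρ → (-17,47,1)
river: ρ → (1,47,-17)
ρ-cycle length = 6 (tail of 2 descent steps not counted)

6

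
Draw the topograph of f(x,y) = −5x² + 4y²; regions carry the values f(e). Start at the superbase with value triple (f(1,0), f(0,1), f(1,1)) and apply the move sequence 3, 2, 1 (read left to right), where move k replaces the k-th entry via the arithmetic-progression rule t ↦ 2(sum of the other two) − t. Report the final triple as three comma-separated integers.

start (-5,4,-1) = (f(1,0),f(0,1),f(1,1))
replace slot 3: 2·((-5)+4) − (-1) = -1 → (-5,4,-1)
replace slot 2: 2·((-5)+(-1)) − 4 = -16 → (-5,-16,-1)
replace slot 1: 2·((-16)+(-1)) − (-5) = -29 → (-29,-16,-1)

-29,-16,-1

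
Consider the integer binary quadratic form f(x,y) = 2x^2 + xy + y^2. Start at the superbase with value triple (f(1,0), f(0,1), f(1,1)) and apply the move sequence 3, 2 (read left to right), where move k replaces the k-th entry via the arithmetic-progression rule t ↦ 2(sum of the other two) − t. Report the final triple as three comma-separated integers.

start (2,1,4) = (f(1,0),f(0,1),f(1,1))
replace slot 3: 2·(2+1) − 4 = 2 → (2,1,2)
replace slot 2: 2·(2+2) − 1 = 7 → (2,7,2)

2,7,2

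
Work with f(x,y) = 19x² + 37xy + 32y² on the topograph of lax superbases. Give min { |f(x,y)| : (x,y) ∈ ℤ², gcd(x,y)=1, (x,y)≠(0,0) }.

translate: b→-1 (≡37 mod 38), so (19,37,32)→(19,-1,14)
flip: (19,-1,14)→(14,1,19)
reduced (well bottom): (14,1,19) with a≤c, −a<b≤a
well minimum = a = 14

14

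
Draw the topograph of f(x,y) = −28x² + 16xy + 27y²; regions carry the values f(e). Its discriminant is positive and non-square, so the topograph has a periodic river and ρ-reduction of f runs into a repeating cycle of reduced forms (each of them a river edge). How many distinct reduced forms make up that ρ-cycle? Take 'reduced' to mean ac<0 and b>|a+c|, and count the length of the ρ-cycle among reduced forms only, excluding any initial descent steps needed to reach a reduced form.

D = 3280, ⌊√D⌋ = 57
river: ρ → (27,38,-17)
river: ρ → (-17,30,35)
river: ρ → (35,40,-12)
river: ρ → (-12,56,3)
river: ρ → (3,52,-48)
river: ρ → (-48,44,7)
river: ρ → (7,54,-13)
river: ρ → (-13,50,15)
river: ρ → (15,40,-28)
river: ρ → (-28,16,27)
ρ-cycle length = 10 (tail of 0 descent steps not counted)

10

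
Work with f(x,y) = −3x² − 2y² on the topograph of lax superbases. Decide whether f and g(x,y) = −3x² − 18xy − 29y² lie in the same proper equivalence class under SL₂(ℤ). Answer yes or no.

D₁ = -24, D₂ = -24
f is negative-definite; reduce −f:
−f: flip: (3,0,2)→(2,0,3)
−f: reduced (well bottom): (2,0,3) with a≤c, −a<b≤a
flip sign back: reduced form of f is (-2,0,-3)
g is negative-definite; reduce −g:
−g: translate: b→0 (≡18 mod 6), so (3,18,29)→(3,0,2)
−g: flip: (3,0,2)→(2,0,3)
−g: reduced (well bottom): (2,0,3) with a≤c, −a<b≤a
flip sign back: reduced form of g is (-2,0,-3)
reduced forms (-2, 0, -3) vs (-2, 0, -3) ⇒ equivalent

yes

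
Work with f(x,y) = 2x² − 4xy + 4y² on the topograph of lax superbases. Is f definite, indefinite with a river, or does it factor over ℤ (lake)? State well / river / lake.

D = b²−4ac = (-4)² − 4·2·4 = -16
D < 0 ⇒ definite ⇒ every region one sign ⇒ single well

well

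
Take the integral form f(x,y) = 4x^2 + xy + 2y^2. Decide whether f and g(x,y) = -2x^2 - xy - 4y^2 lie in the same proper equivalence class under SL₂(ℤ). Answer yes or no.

D₁ = -31, D₂ = -31
f: flip: (4,1,2)→(2,-1,4)
f: reduced (well bottom): (2,-1,4) with a≤c, −a<b≤a
g is negative-definite; reduce −g:
−g: reduced (well bottom): (2,1,4) with a≤c, −a<b≤a
flip sign back: reduced form of g is (-2,-1,-4)
reduced forms (2, -1, 4) vs (-2, -1, -4) ⇒ inequivalent

no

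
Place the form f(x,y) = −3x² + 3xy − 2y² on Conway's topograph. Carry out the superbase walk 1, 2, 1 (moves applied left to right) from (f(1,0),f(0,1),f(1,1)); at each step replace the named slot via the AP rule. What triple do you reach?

start (-3,-2,-2) = (f(1,0),f(0,1),f(1,1))
replace slot 1: 2·((-2)+(-2)) − (-3) = -5 → (-5,-2,-2)
replace slot 2: 2·((-5)+(-2)) − (-2) = -12 → (-5,-12,-2)
replace slot 1: 2·((-12)+(-2)) − (-5) = -23 → (-23,-12,-2)

-23,-12,-2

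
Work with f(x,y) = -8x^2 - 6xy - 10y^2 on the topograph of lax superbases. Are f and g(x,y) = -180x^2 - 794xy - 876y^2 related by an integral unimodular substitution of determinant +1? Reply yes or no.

D₁ = -284, D₂ = -284
f is negative-definite; reduce −f:
−f: reduced (well bottom): (8,6,10) with a≤c, −a<b≤a
flip sign back: reduced form of f is (-8,-6,-10)
g is negative-definite; reduce −g:
−g: translate: b→74 (≡794 mod 360), so (180,794,876)→(180,74,8)
−g: flip: (180,74,8)→(8,-74,180)
−g: translate: b→6 (≡-74 mod 16), so (8,-74,180)→(8,6,10)
−g: reduced (well bottom): (8,6,10) with a≤c, −a<b≤a
flip sign back: reduced form of g is (-8,-6,-10)
reduced forms (-8, -6, -10) vs (-8, -6, -10) ⇒ equivalent

yes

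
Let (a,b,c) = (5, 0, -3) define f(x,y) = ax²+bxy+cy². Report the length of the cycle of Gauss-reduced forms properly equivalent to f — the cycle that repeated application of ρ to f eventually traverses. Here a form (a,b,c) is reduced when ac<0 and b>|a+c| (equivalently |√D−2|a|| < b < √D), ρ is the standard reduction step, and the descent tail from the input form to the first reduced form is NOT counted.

D = 60, ⌊√D⌋ = 7
descent: ρ → (-3,6,2)  [lands on river]
river: ρ → (2,6,-3)
ρ-cycle length = 2 (tail of 1 descent step not counted)

2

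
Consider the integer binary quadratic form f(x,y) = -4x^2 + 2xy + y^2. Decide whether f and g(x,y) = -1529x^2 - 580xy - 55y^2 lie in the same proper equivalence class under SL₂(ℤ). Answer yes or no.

D₁ = 20, D₂ = 20
river cycle of f (length 2): (1, 4, -1), (-1, 4, 1)
river cycle of g (length 2): (1, 4, -1), (-1, 4, 1)
cycles coincide ⇒ equivalent

yes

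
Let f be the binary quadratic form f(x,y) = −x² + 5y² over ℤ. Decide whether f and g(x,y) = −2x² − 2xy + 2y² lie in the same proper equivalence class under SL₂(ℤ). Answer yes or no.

D₁ = 20, D₂ = 20
river cycle of f (length 2): (-1, 4, 1), (1, 4, -1)
river cycle of g (length 2): (2, 2, -2), (-2, 2, 2)
cycles differ ⇒ inequivalent

no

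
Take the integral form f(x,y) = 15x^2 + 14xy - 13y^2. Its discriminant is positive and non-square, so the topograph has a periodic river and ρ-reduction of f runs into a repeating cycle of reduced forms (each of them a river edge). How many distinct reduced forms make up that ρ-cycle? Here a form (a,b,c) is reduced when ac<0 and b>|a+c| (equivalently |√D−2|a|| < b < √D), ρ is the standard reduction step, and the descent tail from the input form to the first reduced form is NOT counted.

D = 976, ⌊√D⌋ = 31
river: ρ → (-13,12,16)
river: ρ → (16,20,-9)
river: ρ → (-9,16,20)
river: ρ → (20,24,-5)
river: ρ → (-5,26,15)
river: ρ → (15,4,-16)
river: ρ → (-16,28,3)
river: ρ → (3,26,-25)
river: ρ → (-25,24,4)
river: ρ → (4,24,-25)
river: ρ → (-25,26,3)
river: ρ → (3,28,-16)
river: ρ → (-16,4,15)
river: ρ → (15,26,-5)
river: ρ → (-5,24,20)
river: ρ → (20,16,-9)
river: ρ → (-9,20,16)
river: ρ → (16,12,-13)
river: ρ → (-13,14,15)
river: ρ → (15,16,-12)
river: ρ → (-12,8,19)
river: ρ → (19,30,-1)
river: ρ → (-1,30,19)
river: ρ → (19,8,-12)
river: ρ → (-12,16,15)
river: ρ → (15,14,-13)
ρ-cycle length = 26 (tail of 0 descent steps not counted)

26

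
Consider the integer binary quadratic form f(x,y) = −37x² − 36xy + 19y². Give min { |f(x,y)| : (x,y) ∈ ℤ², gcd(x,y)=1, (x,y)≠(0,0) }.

descent: ρ → (19,36,-37)  [lands on river]
river: ρ → (-37,38,18)
river: ρ → (18,34,-41)
river: ρ → (-41,48,11)
river: ρ → (11,62,-6)
river: ρ → (-6,58,31)
river: ρ → (31,4,-33)
river: ρ → (-33,62,2)
river: ρ → (2,62,-33)
river: ρ → (-33,4,31)
river: ρ → (31,58,-6)
river: ρ → (-6,62,11)
river: ρ → (11,48,-41)
river: ρ → (-41,34,18)
river: ρ → (18,38,-37)
river: ρ → (-37,36,19)
river: ρ → (19,40,-33)
river: ρ → (-33,26,26)
river: ρ → (26,26,-33)
river: ρ → (-33,40,19)
closes: descent 1, river 20
min |a| on river = 2

2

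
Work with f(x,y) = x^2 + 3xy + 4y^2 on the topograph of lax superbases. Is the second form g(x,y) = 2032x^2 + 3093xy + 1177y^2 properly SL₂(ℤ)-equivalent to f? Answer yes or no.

D₁ = -7, D₂ = -7
f: translate: b→1 (≡3 mod 2), so (1,3,4)→(1,1,2)
f: reduced (well bottom): (1,1,2) with a≤c, −a<b≤a
g: translate: b→-971 (≡3093 mod 4064), so (2032,3093,1177)→(2032,-971,116)
g: flip: (2032,-971,116)→(116,971,2032)
g: translate: b→43 (≡971 mod 232), so (116,971,2032)→(116,43,4)
g: flip: (116,43,4)→(4,-43,116)
g: translate: b→-3 (≡-43 mod 8), so (4,-43,116)→(4,-3,1)
g: flip: (4,-3,1)→(1,3,4)
g: translate: b→1 (≡3 mod 2), so (1,3,4)→(1,1,2)
g: reduced (well bottom): (1,1,2) with a≤c, −a<b≤a
reduced forms (1, 1, 2) vs (1, 1, 2) ⇒ equivalent

yes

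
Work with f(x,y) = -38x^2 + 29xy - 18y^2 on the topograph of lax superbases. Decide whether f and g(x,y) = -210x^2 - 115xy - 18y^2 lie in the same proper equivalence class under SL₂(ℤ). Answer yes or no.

D₁ = -1895, D₂ = -1895
f is negative-definite; reduce −f:
−f: flip: (38,-29,18)→(18,29,38)
−f: translate: b→-7 (≡29 mod 36), so (18,29,38)→(18,-7,27)
−f: reduced (well bottom): (18,-7,27) with a≤c, −a<b≤a
flip sign back: reduced form of f is (-18,7,-27)
g is negative-definite; reduce −g:
−g: flip: (210,115,18)→(18,-115,210)
−g: translate: b→-7 (≡-115 mod 36), so (18,-115,210)→(18,-7,27)
−g: reduced (well bottom): (18,-7,27) with a≤c, −a<b≤a
flip sign back: reduced form of g is (-18,7,-27)
reduced forms (-18, 7, -27) vs (-18, 7, -27) ⇒ equivalent

yes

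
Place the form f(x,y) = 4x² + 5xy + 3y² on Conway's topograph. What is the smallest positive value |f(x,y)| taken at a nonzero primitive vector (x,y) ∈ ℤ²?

translate: b→-3 (≡5 mod 8), so (4,5,3)→(4,-3,2)
flip: (4,-3,2)→(2,3,4)
translate: b→-1 (≡3 mod 4), so (2,3,4)→(2,-1,3)
reduced (well bottom): (2,-1,3) with a≤c, −a<b≤a
well minimum = a = 2

2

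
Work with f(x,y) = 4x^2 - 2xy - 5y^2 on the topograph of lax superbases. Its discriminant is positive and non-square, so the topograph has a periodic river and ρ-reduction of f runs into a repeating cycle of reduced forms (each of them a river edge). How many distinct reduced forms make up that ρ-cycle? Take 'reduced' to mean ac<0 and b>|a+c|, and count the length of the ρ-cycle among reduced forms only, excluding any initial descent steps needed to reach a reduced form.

D = 84, ⌊√D⌋ = 9
descent: ρ → (-5,2,4)  [lands on river]
river: ρ → (4,6,-3)
river: ρ → (-3,6,4)
river: ρ → (4,2,-5)
river: ρ → (-5,8,1)
river: ρ → (1,8,-5)
ρ-cycle length = 6 (tail of 1 descent step not counted)

6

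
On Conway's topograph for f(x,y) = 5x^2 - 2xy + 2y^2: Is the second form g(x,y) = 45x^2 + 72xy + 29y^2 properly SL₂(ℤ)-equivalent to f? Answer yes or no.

D₁ = -36, D₂ = -36
f: flip: (5,-2,2)→(2,2,5)
f: reduced (well bottom): (2,2,5) with a≤c, −a<b≤a
g: translate: b→-18 (≡72 mod 90), so (45,72,29)→(45,-18,2)
g: flip: (45,-18,2)→(2,18,45)
g: translate: b→2 (≡18 mod 4), so (2,18,45)→(2,2,5)
g: reduced (well bottom): (2,2,5) with a≤c, −a<b≤a
reduced forms (2, 2, 5) vs (2, 2, 5) ⇒ equivalent

yes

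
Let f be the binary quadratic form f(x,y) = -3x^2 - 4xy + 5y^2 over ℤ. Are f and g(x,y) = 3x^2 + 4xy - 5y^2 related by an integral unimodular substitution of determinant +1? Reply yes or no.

D₁ = 76, D₂ = 76
river cycle of f (length 6): (5, 4, -3), (-3, 8, 1), (1, 8, -3), (-3, 4, 5), (5, 6, -2), (-2, 6, 5)
river cycle of g (length 6): (-5, 6, 2), (2, 6, -5), (-5, 4, 3), (3, 8, -1), (-1, 8, 3), (3, 4, -5)
cycles differ ⇒ inequivalent

no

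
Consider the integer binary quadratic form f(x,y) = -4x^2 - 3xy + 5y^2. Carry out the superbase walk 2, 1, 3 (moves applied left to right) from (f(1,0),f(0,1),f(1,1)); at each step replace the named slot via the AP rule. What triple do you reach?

start (-4,5,-2) = (f(1,0),f(0,1),f(1,1))
replace slot 2: 2·((-4)+(-2)) − 5 = -17 → (-4,-17,-2)
replace slot 1: 2·((-17)+(-2)) − (-4) = -34 → (-34,-17,-2)
replace slot 3: 2·((-34)+(-17)) − (-2) = -100 → (-34,-17,-100)

-34,-17,-100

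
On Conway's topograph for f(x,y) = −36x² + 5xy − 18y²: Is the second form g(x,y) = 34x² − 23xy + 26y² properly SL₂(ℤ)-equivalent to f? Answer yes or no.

D₁ = -2567, D₂ = -3007
discriminants differ ⇒ not SL₂(ℤ)-equivalent

no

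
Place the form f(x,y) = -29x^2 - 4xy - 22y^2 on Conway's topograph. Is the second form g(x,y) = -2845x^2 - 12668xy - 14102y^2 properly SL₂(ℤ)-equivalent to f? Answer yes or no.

D₁ = -2536, D₂ = -2536
f is negative-definite; reduce −f:
−f: flip: (29,4,22)→(22,-4,29)
−f: reduced (well bottom): (22,-4,29) with a≤c, −a<b≤a
flip sign back: reduced form of f is (-22,4,-29)
g is negative-definite; reduce −g:
−g: translate: b→1288 (≡12668 mod 5690), so (2845,12668,14102)→(2845,1288,146)
−g: flip: (2845,1288,146)→(146,-1288,2845)
−g: translate: b→-120 (≡-1288 mod 292), so (146,-1288,2845)→(146,-120,29)
−g: flip: (146,-120,29)→(29,120,146)
−g: translate: b→4 (≡120 mod 58), so (29,120,146)→(29,4,22)
−g: flip: (29,4,22)→(22,-4,29)
−g: reduced (well bottom): (22,-4,29) with a≤c, −a<b≤a
flip sign back: reduced form of g is (-22,4,-29)
reduced forms (-22, 4, -29) vs (-22, 4, -29) ⇒ equivalent

yes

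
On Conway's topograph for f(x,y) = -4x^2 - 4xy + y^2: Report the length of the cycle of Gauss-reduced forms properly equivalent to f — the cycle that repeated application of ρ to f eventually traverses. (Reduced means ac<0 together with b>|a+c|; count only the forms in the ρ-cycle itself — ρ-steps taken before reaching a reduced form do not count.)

D = 32, ⌊√D⌋ = 5
descent: ρ → (1,4,-4)  [lands on river]
river: ρ → (-4,4,1)
ρ-cycle length = 2 (tail of 1 descent step not counted)

2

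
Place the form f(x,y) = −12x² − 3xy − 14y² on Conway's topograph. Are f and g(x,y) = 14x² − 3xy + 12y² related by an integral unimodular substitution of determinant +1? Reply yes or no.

D₁ = -663, D₂ = -663
f is negative-definite; reduce −f:
−f: reduced (well bottom): (12,3,14) with a≤c, −a<b≤a
flip sign back: reduced form of f is (-12,-3,-14)
g: flip: (14,-3,12)→(12,3,14)
g: reduced (well bottom): (12,3,14) with a≤c, −a<b≤a
reduced forms (-12, -3, -14) vs (12, 3, 14) ⇒ inequivalent

no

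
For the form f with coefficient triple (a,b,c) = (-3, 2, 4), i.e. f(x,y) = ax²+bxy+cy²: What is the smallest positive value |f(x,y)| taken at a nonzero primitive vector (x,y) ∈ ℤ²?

river: ρ → (4,6,-1)
river: ρ → (-1,6,4)
river: ρ → (4,2,-3)
river: ρ → (-3,4,3)
river: ρ → (3,2,-4)
river: ρ → (-4,6,1)
river: ρ → (1,6,-4)
river: ρ → (-4,2,3)
river: ρ → (3,4,-3)
river: ρ → (-3,2,4)
closes: descent 0, river 10
min |a| on river = 1

1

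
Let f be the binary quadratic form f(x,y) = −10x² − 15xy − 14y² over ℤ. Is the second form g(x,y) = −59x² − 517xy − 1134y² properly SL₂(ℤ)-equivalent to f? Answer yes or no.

D₁ = -335, D₂ = -335
f is negative-definite; reduce −f:
−f: translate: b→-5 (≡15 mod 20), so (10,15,14)→(10,-5,9)
−f: flip: (10,-5,9)→(9,5,10)
−f: reduced (well bottom): (9,5,10) with a≤c, −a<b≤a
flip sign back: reduced form of f is (-9,-5,-10)
g is negative-definite; reduce −g:
−g: translate: b→45 (≡517 mod 118), so (59,517,1134)→(59,45,10)
−g: flip: (59,45,10)→(10,-45,59)
−g: translate: b→-5 (≡-45 mod 20), so (10,-45,59)→(10,-5,9)
−g: flip: (10,-5,9)→(9,5,10)
−g: reduced (well bottom): (9,5,10) with a≤c, −a<b≤a
flip sign back: reduced form of g is (-9,-5,-10)
reduced forms (-9, -5, -10) vs (-9, -5, -10) ⇒ equivalent

yes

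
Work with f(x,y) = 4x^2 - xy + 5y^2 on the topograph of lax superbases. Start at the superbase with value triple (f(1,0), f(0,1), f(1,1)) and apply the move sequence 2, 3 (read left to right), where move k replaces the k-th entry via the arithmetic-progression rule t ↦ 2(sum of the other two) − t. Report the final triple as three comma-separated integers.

start (4,5,8) = (f(1,0),f(0,1),f(1,1))
replace slot 2: 2·(4+8) − 5 = 19 → (4,19,8)
replace slot 3: 2·(4+19) − 8 = 38 → (4,19,38)

4,19,38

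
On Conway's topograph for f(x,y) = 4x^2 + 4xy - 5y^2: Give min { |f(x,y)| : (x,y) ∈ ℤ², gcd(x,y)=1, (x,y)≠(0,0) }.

river: ρ → (-5,6,3)
river: ρ → (3,6,-5)
river: ρ → (-5,4,4)
river: ρ → (4,4,-5)
closes: descent 0, river 4
min |a| on river = 3

3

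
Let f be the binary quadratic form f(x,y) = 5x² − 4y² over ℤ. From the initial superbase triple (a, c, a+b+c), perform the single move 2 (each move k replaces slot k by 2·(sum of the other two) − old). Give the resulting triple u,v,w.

start (5,-4,1) = (f(1,0),f(0,1),f(1,1))
replace slot 2: 2·(5+1) − (-4) = 16 → (5,16,1)

5,16,1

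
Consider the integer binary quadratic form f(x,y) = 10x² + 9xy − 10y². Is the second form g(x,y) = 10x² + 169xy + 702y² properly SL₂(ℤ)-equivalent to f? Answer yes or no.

D₁ = 481, D₂ = 481
river cycle of f (length 30): (-10, 11, 9), (9, 7, -12), (-12, 17, 4), (4, 15, -16), (-16, 17, 3), (3, 19, -10), (-10, 21, 1), (1, 21, -10), (-10, 19, 3), (3, 17, -16), … (20 more)
river cycle of g (length 30): (10, 9, -10), (-10, 11, 9), (9, 7, -12), (-12, 17, 4), (4, 15, -16), (-16, 17, 3), (3, 19, -10), (-10, 21, 1), (1, 21, -10), (-10, 19, 3), … (20 more)
cycles coincide ⇒ equivalent

yes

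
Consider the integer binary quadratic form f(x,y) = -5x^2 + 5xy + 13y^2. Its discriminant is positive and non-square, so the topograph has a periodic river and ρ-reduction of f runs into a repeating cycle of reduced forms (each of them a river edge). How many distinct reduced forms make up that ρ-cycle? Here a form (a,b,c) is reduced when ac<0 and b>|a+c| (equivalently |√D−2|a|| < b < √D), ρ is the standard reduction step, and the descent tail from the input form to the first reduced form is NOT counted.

D = 285, ⌊√D⌋ = 16
descent: ρ → (13,-5,-5)
descent: ρ → (-5,15,3)  [lands on river]
river: ρ → (3,15,-5)
ρ-cycle length = 2 (tail of 2 descent steps not counted)

2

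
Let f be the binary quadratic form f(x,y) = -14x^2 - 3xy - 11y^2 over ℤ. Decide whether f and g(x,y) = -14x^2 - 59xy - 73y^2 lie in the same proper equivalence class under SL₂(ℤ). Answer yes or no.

D₁ = -607, D₂ = -607
f is negative-definite; reduce −f:
−f: flip: (14,3,11)→(11,-3,14)
−f: reduced (well bottom): (11,-3,14) with a≤c, −a<b≤a
flip sign back: reduced form of f is (-11,3,-14)
g is negative-definite; reduce −g:
−g: translate: b→3 (≡59 mod 28), so (14,59,73)→(14,3,11)
−g: flip: (14,3,11)→(11,-3,14)
−g: reduced (well bottom): (11,-3,14) with a≤c, −a<b≤a
flip sign back: reduced form of g is (-11,3,-14)
reduced forms (-11, 3, -14) vs (-11, 3, -14) ⇒ equivalent

yes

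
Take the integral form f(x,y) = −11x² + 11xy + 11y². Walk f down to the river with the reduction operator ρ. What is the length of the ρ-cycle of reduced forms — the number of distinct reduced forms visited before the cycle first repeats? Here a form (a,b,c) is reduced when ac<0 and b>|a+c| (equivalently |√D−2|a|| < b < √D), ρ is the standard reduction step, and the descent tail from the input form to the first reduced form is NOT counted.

D = 605, ⌊√D⌋ = 24
river: ρ → (11,11,-11)
river: ρ → (-11,11,11)
ρ-cycle length = 2 (tail of 0 descent steps not counted)

2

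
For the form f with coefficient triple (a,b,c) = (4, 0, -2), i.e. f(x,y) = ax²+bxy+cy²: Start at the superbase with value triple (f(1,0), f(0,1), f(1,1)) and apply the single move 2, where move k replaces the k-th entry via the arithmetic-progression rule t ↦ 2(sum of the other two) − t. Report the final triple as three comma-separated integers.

start (4,-2,2) = (f(1,0),f(0,1),f(1,1))
replace slot 2: 2·(4+2) − (-2) = 14 → (4,14,2)

4,14,2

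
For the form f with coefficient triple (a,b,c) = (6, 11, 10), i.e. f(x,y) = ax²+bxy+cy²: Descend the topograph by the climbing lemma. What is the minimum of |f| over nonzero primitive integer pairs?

translate: b→-1 (≡11 mod 12), so (6,11,10)→(6,-1,5)
flip: (6,-1,5)→(5,1,6)
reduced (well bottom): (5,1,6) with a≤c, −a<b≤a
well minimum = a = 5

5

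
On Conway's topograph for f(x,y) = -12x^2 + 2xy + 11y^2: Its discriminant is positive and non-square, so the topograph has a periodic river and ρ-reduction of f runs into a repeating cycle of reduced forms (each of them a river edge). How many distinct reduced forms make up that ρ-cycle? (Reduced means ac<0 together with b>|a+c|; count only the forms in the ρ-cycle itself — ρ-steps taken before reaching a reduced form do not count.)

D = 532, ⌊√D⌋ = 23
river: ρ → (11,20,-3)
river: ρ → (-3,22,4)
river: ρ → (4,18,-13)
river: ρ → (-13,8,9)
river: ρ → (9,10,-12)
river: ρ → (-12,14,7)
river: ρ → (7,14,-12)
river: ρ → (-12,10,9)
river: ρ → (9,8,-13)
river: ρ → (-13,18,4)
river: ρ → (4,22,-3)
river: ρ → (-3,20,11)
river: ρ → (11,2,-12)
river: ρ → (-12,22,1)
river: ρ → (1,22,-12)
river: ρ → (-12,2,11)
ρ-cycle length = 16 (tail of 0 descent steps not counted)

16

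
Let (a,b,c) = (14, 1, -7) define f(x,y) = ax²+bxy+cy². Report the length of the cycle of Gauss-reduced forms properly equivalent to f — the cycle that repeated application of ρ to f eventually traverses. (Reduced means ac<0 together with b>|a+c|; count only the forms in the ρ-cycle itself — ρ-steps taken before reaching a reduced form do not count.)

D = 393, ⌊√D⌋ = 19
descent: ρ → (-7,13,8)  [lands on river]
river: ρ → (8,19,-1)
river: ρ → (-1,19,8)
river: ρ → (8,13,-7)
river: ρ → (-7,15,6)
river: ρ → (6,9,-13)
river: ρ → (-13,17,2)
river: ρ → (2,19,-4)
river: ρ → (-4,13,14)
river: ρ → (14,15,-3)
river: ρ → (-3,15,14)
river: ρ → (14,13,-4)
river: ρ → (-4,19,2)
river: ρ → (2,17,-13)
river: ρ → (-13,9,6)
river: ρ → (6,15,-7)
ρ-cycle length = 16 (tail of 1 descent step not counted)

16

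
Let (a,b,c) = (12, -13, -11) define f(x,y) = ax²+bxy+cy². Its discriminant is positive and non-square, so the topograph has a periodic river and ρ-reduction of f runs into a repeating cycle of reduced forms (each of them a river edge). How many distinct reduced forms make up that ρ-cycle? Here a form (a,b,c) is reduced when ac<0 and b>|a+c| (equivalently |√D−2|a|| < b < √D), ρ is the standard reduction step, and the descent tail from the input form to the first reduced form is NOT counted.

D = 697, ⌊√D⌋ = 26
descent: ρ → (-11,13,12)  [lands on river]
river: ρ → (12,11,-12)
river: ρ → (-12,13,11)
river: ρ → (11,9,-14)
river: ρ → (-14,19,6)
river: ρ → (6,17,-17)
river: ρ → (-17,17,6)
river: ρ → (6,19,-14)
river: ρ → (-14,9,11)
river: ρ → (11,13,-12)
river: ρ → (-12,11,12)
river: ρ → (12,13,-11)
river: ρ → (-11,9,14)
river: ρ → (14,19,-6)
river: ρ → (-6,17,17)
river: ρ → (17,17,-6)
river: ρ → (-6,19,14)
river: ρ → (14,9,-11)
ρ-cycle length = 18 (tail of 1 descent step not counted)

18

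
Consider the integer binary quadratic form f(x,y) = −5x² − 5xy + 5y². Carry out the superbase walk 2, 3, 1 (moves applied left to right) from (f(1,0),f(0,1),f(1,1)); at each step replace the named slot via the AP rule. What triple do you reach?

start (-5,5,-5) = (f(1,0),f(0,1),f(1,1))
replace slot 2: 2·((-5)+(-5)) − 5 = -25 → (-5,-25,-5)
replace slot 3: 2·((-5)+(-25)) − (-5) = -55 → (-5,-25,-55)
replace slot 1: 2·((-25)+(-55)) − (-5) = -155 → (-155,-25,-55)

-155,-25,-55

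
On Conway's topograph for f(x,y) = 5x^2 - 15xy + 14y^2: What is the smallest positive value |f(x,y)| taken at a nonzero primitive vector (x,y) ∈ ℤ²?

translate: b→5 (≡-15 mod 10), so (5,-15,14)→(5,5,4)
flip: (5,5,4)→(4,-5,5)
translate: b→3 (≡-5 mod 8), so (4,-5,5)→(4,3,4)
reduced (well bottom): (4,3,4) with a≤c, −a<b≤a
well minimum = a = 4

4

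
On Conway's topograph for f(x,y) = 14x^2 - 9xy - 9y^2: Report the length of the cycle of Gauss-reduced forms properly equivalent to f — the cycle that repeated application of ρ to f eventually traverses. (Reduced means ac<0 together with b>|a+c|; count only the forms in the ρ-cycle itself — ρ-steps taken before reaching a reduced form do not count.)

D = 585, ⌊√D⌋ = 24
descent: ρ → (-9,9,14)  [lands on river]
river: ρ → (14,19,-4)
river: ρ → (-4,21,9)
river: ρ → (9,15,-10)
river: ρ → (-10,5,14)
river: ρ → (14,23,-1)
river: ρ → (-1,23,14)
river: ρ → (14,5,-10)
river: ρ → (-10,15,9)
river: ρ → (9,21,-4)
river: ρ → (-4,19,14)
river: ρ → (14,9,-9)
ρ-cycle length = 12 (tail of 1 descent step not counted)

12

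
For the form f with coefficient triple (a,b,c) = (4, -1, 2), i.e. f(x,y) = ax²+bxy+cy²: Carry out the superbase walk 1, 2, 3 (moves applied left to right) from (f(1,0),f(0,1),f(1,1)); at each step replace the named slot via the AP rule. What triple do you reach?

start (4,2,5) = (f(1,0),f(0,1),f(1,1))
replace slot 1: 2·(2+5) − 4 = 10 → (10,2,5)
replace slot 2: 2·(10+5) − 2 = 28 → (10,28,5)
replace slot 3: 2·(10+28) − 5 = 71 → (10,28,71)

10,28,71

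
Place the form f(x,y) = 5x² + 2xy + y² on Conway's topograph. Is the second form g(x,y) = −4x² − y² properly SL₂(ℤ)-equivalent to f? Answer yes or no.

D₁ = -16, D₂ = -16
f: flip: (5,2,1)→(1,-2,5)
f: translate: b→0 (≡-2 mod 2), so (1,-2,5)→(1,0,4)
f: reduced (well bottom): (1,0,4) with a≤c, −a<b≤a
g is negative-definite; reduce −g:
−g: flip: (4,0,1)→(1,0,4)
−g: reduced (well bottom): (1,0,4) with a≤c, −a<b≤a
flip sign back: reduced form of g is (-1,0,-4)
reduced forms (1, 0, 4) vs (-1, 0, -4) ⇒ inequivalent

no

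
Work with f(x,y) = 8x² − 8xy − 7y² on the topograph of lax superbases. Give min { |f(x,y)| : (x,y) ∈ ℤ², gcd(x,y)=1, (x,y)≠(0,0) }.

descent: ρ → (-7,8,8)  [lands on river]
river: ρ → (8,8,-7)
river: ρ → (-7,6,9)
river: ρ → (9,12,-4)
river: ρ → (-4,12,9)
river: ρ → (9,6,-7)
closes: descent 1, river 6
min |a| on river = 4

4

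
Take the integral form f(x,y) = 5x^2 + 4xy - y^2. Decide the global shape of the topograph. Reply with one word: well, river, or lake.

D = b²−4ac = 4² − 4·5·(-1) = 36
D = 6² is a perfect square ⇒ form factors over ℤ ⇒ lakes

lake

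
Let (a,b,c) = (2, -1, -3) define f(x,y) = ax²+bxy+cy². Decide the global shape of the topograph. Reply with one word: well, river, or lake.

D = b²−4ac = (-1)² − 4·2·(-3) = 25
D = 5² is a perfect square ⇒ form factors over ℤ ⇒ lakes

lake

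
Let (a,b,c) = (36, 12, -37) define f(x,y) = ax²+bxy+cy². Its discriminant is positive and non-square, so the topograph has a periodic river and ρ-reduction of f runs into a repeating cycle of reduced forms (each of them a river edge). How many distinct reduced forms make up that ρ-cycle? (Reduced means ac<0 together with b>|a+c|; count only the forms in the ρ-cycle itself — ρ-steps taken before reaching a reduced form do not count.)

D = 5472, ⌊√D⌋ = 73
river: ρ → (-37,62,11)
river: ρ → (11,70,-13)
river: ρ → (-13,60,36)
river: ρ → (36,12,-37)
ρ-cycle length = 4 (tail of 0 descent steps not counted)

4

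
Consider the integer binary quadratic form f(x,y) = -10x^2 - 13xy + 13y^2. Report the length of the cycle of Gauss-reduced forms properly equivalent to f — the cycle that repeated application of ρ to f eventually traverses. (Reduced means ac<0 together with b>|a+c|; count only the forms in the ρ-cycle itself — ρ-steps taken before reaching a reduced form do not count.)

D = 689, ⌊√D⌋ = 26
descent: ρ → (13,13,-10)  [lands on river]
river: ρ → (-10,7,16)
river: ρ → (16,25,-1)
river: ρ → (-1,25,16)
river: ρ → (16,7,-10)
river: ρ → (-10,13,13)
ρ-cycle length = 6 (tail of 1 descent step not counted)

6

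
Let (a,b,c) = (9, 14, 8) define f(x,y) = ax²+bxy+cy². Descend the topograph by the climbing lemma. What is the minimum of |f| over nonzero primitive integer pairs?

translate: b→-4 (≡14 mod 18), so (9,14,8)→(9,-4,3)
flip: (9,-4,3)→(3,4,9)
translate: b→-2 (≡4 mod 6), so (3,4,9)→(3,-2,8)
reduced (well bottom): (3,-2,8) with a≤c, −a<b≤a
well minimum = a = 3

3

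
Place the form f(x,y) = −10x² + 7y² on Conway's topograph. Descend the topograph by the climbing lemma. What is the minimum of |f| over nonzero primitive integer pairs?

descent: ρ → (7,14,-3)  [lands on river]
river: ρ → (-3,16,2)
river: ρ → (2,16,-3)
river: ρ → (-3,14,7)
closes: descent 1, river 4
min |a| on river = 2

2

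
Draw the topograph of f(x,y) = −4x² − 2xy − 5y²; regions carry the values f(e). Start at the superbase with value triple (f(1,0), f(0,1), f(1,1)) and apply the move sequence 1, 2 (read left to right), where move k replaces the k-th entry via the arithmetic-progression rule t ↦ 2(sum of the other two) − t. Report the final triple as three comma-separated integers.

start (-4,-5,-11) = (f(1,0),f(0,1),f(1,1))
replace slot 1: 2·((-5)+(-11)) − (-4) = -28 → (-28,-5,-11)
replace slot 2: 2·((-28)+(-11)) − (-5) = -73 → (-28,-73,-11)

-28,-73,-11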